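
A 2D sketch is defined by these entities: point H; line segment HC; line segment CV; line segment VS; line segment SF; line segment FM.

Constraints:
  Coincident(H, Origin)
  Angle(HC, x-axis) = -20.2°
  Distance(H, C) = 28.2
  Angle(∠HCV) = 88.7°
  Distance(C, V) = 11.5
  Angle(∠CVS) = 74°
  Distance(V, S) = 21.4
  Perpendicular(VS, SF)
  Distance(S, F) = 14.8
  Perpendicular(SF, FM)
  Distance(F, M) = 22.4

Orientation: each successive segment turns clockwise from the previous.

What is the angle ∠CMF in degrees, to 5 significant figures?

41.931°

H is at the origin; HC runs at -20.2° with length 28.2, so C = (26.466, -9.7374). ∠HCV = 88.7° gives CV at -111.50° from the x-axis; with |CV| = 11.5, V = (22.251, -20.437). ∠CVS = 74.0° gives VS at 142.50° from the x-axis; with |VS| = 21.4, S = (5.2730, -7.4097). VS ⟂ SF, so SF runs at 52.500°; with |SF| = 14.8, F = (14.283, 4.3319). The perpendicularity gives FM at right angles to SF, so FM runs at -37.500°; with |FM| = 22.4, M = (32.054, -9.3043). Then cos ∠CMF = MC·MF / (|MC||MF|), giving 41.931°.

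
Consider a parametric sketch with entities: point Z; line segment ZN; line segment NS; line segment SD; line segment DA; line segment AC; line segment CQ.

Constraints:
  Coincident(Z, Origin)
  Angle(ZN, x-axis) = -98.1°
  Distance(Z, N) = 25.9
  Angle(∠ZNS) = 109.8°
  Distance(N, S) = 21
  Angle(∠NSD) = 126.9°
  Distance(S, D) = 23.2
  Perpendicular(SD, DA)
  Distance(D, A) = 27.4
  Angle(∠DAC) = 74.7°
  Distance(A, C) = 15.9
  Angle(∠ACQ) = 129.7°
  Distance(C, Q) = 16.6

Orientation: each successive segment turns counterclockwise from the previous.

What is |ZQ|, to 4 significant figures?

30.36

Z is at the origin; ZN runs at -98.1° with length 25.9, so N = (-3.649, -25.64). ∠ZNS = 109.8° gives NS at -27.90° from the x-axis; with |NS| = 21.0, S = (14.91, -35.47). ∠NSD = 126.9° gives SD at 25.20° from the x-axis; with |SD| = 23.2, D = (35.90, -25.59). The perpendicularity gives DA at right angles to SD, so DA runs at 115.2°; with |DA| = 27.4, A = (24.24, -0.7978). ∠DAC = 74.7° gives AC at -139.5° from the x-axis; with |AC| = 15.9, C = (12.14, -11.12). ∠ACQ = 129.7° gives CQ at -89.20° from the x-axis; with |CQ| = 16.6, Q = (12.38, -27.72). Then |ZQ| = |Q − Z| = 30.36.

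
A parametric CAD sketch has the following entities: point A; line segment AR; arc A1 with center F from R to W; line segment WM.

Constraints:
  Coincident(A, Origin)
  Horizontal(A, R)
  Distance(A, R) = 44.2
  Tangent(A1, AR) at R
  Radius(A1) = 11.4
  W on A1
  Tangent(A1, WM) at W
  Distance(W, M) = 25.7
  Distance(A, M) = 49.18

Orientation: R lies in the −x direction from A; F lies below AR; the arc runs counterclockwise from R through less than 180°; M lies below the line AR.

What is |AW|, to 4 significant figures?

55.45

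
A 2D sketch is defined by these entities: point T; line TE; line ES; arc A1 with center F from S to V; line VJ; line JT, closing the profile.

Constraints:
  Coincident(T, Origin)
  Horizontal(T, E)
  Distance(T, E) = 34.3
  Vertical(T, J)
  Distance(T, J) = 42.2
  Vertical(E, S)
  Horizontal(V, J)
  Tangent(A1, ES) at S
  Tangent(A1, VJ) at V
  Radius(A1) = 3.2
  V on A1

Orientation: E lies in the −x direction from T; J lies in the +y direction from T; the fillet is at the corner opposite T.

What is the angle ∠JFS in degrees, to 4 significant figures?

174.1°

T is at the origin; TE is horizontal with |TE| = 34.3 and E on the −x side, so E = (-34.30, 0.000). T and J share the same x with |TJ| = 42.2 and J on the +y side, so J = (0.000, 42.20). The virtual corner opposite T is at (-34.30, 42.20). The tangent condition forces FS to be normal to ES and A1 meets VJ tangentially, so FV is at right angles to VJ, with radius 3.2, so the center F sits 3.2 in from both sides at F = (-31.10, 39.00). That places the tangent points at S = (-34.30, 39.00) on ES and V = (-31.10, 42.20) on VJ. Then cos ∠JFS = FJ·FS / (|FJ||FS|), giving 174.1°.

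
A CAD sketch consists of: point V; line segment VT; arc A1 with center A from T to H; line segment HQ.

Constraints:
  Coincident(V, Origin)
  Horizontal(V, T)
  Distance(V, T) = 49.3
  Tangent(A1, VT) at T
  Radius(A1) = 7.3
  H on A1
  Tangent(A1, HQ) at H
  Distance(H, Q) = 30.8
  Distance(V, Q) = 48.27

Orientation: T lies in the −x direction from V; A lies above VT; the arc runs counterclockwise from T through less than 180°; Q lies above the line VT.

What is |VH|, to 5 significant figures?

42.624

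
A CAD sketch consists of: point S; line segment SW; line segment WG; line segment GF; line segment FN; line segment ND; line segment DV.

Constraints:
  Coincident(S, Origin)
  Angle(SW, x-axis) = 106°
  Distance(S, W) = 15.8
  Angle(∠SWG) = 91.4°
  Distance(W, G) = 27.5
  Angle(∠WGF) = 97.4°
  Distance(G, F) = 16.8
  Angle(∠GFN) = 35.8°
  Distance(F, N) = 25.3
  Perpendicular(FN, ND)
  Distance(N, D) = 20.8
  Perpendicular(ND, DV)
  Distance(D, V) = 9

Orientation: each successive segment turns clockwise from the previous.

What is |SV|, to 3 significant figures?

42.4

S is at the origin; SW runs at 106.0° with length 15.8, so W = (-4.36, 15.2). ∠SWG = 91.4° gives WG at 17.4° from the x-axis; with |WG| = 27.5, G = (21.9, 23.4). ∠WGF = 97.4° gives GF at -65.2° from the x-axis; with |GF| = 16.8, F = (28.9, 8.16). ∠GFN = 35.8° gives FN at 151° from the x-axis; with |FN| = 25.3, N = (6.89, 20.6). FN ⟂ ND, so ND runs at 60.6°; with |ND| = 20.8, D = (17.1, 38.7). ND is perpendicular to DV, so DV runs at -29.4°; with |DV| = 9.0, V = (24.9, 34.3). Then |SV| = |V − S| = 42.4.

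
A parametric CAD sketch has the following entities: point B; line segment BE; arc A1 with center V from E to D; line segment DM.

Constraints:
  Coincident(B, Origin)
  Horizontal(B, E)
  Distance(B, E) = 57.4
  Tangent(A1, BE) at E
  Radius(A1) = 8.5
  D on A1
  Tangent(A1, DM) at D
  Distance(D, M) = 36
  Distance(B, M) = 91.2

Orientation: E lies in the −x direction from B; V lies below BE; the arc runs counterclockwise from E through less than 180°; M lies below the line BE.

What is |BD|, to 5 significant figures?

64.478

B is at the origin; BE is horizontal with |BE| = 57.4 and E on the −x side, so E = (-57.400, 0.0000). A1 meets BE tangentially, so VE is at right angles to BE, so V = E + (0, -8.5) = (-57.400, -8.5000). Since VD ⟂ DM (tangency), |VM| = √(8.5² + 36.0²) = 36.990 regardless of where D sits on A1. So M lies on both circle(B, 91.2) and circle(V, 36.990); the below-BE intersection is M = (-84.948, -33.185). D is the foot of the tangent from M: D = (-64.375, -3.6425).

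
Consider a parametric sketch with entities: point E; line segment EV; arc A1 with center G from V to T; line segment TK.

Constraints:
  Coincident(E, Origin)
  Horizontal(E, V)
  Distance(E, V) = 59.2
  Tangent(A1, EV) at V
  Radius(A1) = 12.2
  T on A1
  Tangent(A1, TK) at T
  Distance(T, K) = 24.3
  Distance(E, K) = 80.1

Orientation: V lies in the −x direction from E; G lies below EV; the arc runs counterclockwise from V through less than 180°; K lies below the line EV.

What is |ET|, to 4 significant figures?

72.45

Checks: ∠(GV, VE) = 90.00° ✓; |GT| = 12.20 ✓; ∠(GT, TK) = 90.00° ✓; |TK| = 24.30 ✓; |EK| = 80.10 ✓.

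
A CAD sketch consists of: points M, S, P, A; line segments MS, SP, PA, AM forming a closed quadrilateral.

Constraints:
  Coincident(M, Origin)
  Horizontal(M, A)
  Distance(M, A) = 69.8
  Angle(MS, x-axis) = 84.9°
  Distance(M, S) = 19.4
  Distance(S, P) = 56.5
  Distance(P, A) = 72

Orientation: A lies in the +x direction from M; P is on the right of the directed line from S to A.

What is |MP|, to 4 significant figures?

37.68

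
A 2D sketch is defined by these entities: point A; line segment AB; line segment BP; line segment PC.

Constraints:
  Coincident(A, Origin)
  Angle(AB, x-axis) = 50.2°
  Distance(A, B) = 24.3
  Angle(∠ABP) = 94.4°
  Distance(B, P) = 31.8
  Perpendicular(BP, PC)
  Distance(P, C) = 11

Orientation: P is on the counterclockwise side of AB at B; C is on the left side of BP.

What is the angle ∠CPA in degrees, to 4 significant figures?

54.26°

A is at the origin; AB runs at 50.2° with length 24.3, so B = 24.3·(cos 50.2°, sin 50.2°) = (15.55, 18.67). ∠ABP = 94.4°, so BP runs at 50.2° + (180° − 94.4°) = 135.8° from the x-axis; with |BP| = 31.8, P = B + 31.8·(cos 135.8°, sin 135.8°) = (-7.243, 40.84). BP is perpendicular to PC; with |PC| = 11.0 on the left of BP, C = P + 11.0·(-0.6972, -0.7169) = (-14.91, 32.95). Then cos ∠CPA = PC·PA / (|PC||PA|), giving 54.26°.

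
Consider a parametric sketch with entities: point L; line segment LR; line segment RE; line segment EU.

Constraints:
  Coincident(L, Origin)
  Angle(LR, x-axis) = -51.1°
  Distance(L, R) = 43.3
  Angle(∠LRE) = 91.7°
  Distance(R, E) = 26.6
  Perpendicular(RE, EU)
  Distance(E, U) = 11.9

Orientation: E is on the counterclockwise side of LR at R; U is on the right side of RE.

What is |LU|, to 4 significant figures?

61.83

L is at the origin; LR runs at -51.1° with length 43.3, so R = 43.3·(cos -51.1°, sin -51.1°) = (27.19, -33.70). ∠LRE = 91.7°, so RE runs at -51.1° + (180° − 91.7°) = 37.20° from the x-axis; with |RE| = 26.6, E = R + 26.6·(cos 37.20°, sin 37.20°) = (48.38, -17.62). The perpendicularity gives EU at right angles to RE; with |EU| = 11.9 on the right of RE, U = E + 11.9·(0.6046, -0.7965) = (55.57, -27.09). Then |LU| = |U − L| = 61.83.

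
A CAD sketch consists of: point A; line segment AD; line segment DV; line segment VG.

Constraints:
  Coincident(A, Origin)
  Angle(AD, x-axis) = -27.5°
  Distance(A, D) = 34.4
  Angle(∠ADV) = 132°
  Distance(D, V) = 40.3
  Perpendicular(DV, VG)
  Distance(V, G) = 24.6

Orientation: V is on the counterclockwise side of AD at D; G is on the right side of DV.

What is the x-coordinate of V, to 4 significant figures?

68.26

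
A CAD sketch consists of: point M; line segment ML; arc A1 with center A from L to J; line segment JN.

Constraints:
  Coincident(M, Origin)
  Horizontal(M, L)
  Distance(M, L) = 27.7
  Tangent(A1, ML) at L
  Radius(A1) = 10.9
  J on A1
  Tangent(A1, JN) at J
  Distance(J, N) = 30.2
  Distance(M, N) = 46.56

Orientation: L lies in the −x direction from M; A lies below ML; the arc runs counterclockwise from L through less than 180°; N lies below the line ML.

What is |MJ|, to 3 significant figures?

40.5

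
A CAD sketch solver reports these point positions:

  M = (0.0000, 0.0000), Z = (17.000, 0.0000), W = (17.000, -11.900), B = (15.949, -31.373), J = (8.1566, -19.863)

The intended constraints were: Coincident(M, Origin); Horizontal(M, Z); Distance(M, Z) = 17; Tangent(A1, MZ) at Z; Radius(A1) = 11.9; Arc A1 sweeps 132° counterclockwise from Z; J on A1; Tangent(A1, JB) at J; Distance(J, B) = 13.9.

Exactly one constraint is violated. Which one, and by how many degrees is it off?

Tangent(A1, JB) at J — off by 7.90°.

M = (0.00, 0.00) ✓; M.y = 0.00, Z.y = 0.00 ✓; |MZ| = 17.00 ✓; ∠(WZ, ZM) = 90.00° ✓; |WZ| = 11.90 ✓; bearing(W→J) − bearing(W→Z) = 132.0° ✓; |WJ| = 11.90 ✓; ∠(WJ, JB) = 97.90° ✗; |JB| = 13.90 ✓.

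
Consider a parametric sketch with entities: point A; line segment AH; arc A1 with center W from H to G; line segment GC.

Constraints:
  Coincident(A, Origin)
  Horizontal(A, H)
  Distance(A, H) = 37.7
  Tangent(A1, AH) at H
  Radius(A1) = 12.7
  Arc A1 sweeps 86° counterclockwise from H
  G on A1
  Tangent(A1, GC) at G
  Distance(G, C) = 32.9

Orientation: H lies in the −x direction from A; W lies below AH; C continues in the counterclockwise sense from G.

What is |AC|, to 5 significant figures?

69.034

On A1, H sits at bearing 90° from W; an 86° counterclockwise sweep puts G at bearing 176°, so G = W + 12.7·(cos 176°, sin 176°) = (-50.369, -11.814). The tangent condition forces WG to be normal to GC, so GC runs along (−sin 176°, cos 176°); with |GC| = 32.9, C = (-52.664, -44.634). Then |AC| = |C − A| = 69.034.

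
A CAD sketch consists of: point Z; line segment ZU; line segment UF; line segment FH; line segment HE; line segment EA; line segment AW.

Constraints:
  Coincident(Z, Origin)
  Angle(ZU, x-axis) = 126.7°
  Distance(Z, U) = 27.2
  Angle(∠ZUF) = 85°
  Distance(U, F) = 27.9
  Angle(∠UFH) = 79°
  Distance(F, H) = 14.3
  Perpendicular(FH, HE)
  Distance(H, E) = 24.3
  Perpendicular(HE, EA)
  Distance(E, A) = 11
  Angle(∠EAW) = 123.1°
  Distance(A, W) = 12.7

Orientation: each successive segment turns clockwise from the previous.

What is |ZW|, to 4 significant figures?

35.65

Z is at the origin; ZU runs at 126.7° with length 27.2, so U = (-16.26, 21.81). ∠ZUF = 85.0° gives UF at 31.70° from the x-axis; with |UF| = 27.9, F = (7.482, 36.47). ∠UFH = 79.0° gives FH at -69.30° from the x-axis; with |FH| = 14.3, H = (12.54, 23.09). FH is perpendicular to HE, so HE runs at -159.3°; with |HE| = 24.3, E = (-10.19, 14.50). HE ⟂ EA, so EA runs at 110.7°; with |EA| = 11.0, A = (-14.08, 24.79). ∠EAW = 123.1° gives AW at 53.80° from the x-axis; with |AW| = 12.7, W = (-6.582, 35.04). Then |ZW| = |W − Z| = 35.65.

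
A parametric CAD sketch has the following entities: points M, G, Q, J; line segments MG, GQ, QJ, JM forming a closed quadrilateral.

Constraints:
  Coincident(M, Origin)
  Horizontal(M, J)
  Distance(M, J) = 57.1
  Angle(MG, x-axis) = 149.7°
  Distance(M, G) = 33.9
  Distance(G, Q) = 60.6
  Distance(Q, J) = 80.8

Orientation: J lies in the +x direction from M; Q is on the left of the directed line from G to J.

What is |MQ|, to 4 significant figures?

65.08

M is at the origin; M and J share the same y with |MJ| = 57.1 and J in +x, so J = (57.1, 0). MG runs at 149.7° with |MG| = 33.9, so G = (-29.27, 17.10). Q is determined by |GQ| = 60.6 and |QJ| = 80.8 together: it lies at the intersection of circle(G, 60.6) and circle(J, 80.8). With |GJ| = 88.05, the foot of the radical line on GJ is 27.80 from G and the perpendicular offset is √(60.6² − 27.80²) = 53.85. Taking the left-of-GJ solution: Q = (8.464, 64.52).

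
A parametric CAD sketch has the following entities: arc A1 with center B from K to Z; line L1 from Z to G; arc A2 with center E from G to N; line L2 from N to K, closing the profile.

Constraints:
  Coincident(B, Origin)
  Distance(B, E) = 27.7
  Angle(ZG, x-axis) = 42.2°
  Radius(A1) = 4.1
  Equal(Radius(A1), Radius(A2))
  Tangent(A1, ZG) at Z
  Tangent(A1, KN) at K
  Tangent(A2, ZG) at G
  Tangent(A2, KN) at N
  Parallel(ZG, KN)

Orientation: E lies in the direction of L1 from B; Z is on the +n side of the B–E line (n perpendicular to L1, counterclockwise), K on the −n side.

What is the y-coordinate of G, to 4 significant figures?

21.64

Tangency of A1 to both parallel lines with radius 4.1 puts Z and K at B ± 4.1·n: Z = (-2.754, 3.037), K = (2.754, -3.037). Equal radii place G and N the same way about E: G = E + 4.1·n = (17.77, 21.64), N = E − 4.1·n = (23.27, 15.57). So G.y = 21.64.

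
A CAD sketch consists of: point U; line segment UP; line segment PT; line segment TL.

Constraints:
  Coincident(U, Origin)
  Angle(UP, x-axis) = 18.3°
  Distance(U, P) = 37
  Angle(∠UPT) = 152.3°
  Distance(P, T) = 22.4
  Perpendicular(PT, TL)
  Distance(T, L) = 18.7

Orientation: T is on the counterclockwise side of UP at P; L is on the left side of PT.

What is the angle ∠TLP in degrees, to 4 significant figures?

50.14°

∠UPT = 152.3°, so PT runs at 18.3° + (180° − 152.3°) = 46.00° from the x-axis; with |PT| = 22.4, T = P + 22.4·(cos 46.00°, sin 46.00°) = (50.69, 27.73). PT ⟂ TL; with |TL| = 18.7 on the left of PT, L = T + 18.7·(-0.7193, 0.6947) = (37.24, 40.72). Then cos ∠TLP = LT·LP / (|LT||LP|), giving 50.14°.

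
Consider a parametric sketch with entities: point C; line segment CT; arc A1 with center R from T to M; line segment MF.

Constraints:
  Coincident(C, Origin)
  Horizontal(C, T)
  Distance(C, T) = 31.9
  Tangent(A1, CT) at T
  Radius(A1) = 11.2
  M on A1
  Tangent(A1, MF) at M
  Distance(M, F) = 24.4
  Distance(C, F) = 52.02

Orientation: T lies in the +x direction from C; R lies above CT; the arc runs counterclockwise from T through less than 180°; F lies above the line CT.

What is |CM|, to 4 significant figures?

45.00

Checks: |RM| = 11.20 ✓; ∠(RM, MF) = 90.00° ✓; |MF| = 24.40 ✓; |CF| = 52.02 ✓.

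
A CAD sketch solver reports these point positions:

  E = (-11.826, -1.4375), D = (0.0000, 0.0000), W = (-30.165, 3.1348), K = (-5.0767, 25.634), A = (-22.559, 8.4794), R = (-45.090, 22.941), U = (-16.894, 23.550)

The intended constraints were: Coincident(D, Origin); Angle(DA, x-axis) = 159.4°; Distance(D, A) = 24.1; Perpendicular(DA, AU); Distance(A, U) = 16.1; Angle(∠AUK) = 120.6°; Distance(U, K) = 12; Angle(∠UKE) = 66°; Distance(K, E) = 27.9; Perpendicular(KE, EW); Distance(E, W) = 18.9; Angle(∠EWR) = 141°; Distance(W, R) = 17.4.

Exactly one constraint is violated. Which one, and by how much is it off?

Distance(W, R) = 17.4 — off by 7.40.

D = (0.00, 0.00) ✓; DA at 159.4° ✓; |DA| = 24.10 ✓; ∠(DA, AU) = 90.00° ✓; |AU| = 16.10 ✓; ∠AUK = 120.6° ✓; |UK| = 12.00 ✓; ∠UKE = 66.00° ✓; |KE| = 27.90 ✓; ∠(KE, EW) = 90.00° ✓; |EW| = 18.90 ✓; ∠EWR = 141.0° ✓; |WR| = 24.80 ✗.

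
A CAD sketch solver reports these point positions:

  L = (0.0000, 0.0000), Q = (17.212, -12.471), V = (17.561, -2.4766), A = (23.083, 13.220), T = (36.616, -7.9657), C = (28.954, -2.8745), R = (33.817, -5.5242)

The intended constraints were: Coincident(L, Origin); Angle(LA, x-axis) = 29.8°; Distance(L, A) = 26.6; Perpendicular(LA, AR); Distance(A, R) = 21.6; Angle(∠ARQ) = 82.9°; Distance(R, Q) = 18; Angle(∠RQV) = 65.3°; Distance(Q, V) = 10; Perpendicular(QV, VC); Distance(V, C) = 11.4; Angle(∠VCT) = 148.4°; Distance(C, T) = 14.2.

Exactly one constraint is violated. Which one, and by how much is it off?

Distance(C, T) = 14.2 — off by 5.00.

L = (0.00, 0.00) ✓; LA at 29.80° ✓; |LA| = 26.60 ✓; ∠(LA, AR) = 90.00° ✓; |AR| = 21.60 ✓; ∠ARQ = 82.90° ✓; |RQ| = 18.00 ✓; ∠RQV = 65.30° ✓; |QV| = 10.00 ✓; ∠(QV, VC) = 90.00° ✓; |VC| = 11.40 ✓; ∠VCT = 148.4° ✓; |CT| = 9.199 ✗.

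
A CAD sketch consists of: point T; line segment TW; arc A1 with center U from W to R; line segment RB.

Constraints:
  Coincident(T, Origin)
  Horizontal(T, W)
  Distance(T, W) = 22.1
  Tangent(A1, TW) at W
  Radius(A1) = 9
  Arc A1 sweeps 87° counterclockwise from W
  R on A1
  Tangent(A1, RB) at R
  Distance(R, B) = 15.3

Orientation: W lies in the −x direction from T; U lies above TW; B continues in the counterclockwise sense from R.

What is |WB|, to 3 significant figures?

25.7

T is at the origin; TW is horizontal with |TW| = 22.1 and W on the −x side, so W = (-22.1, 0.00). Tangency of A1 to TW means the radius UW is perpendicular to TW, so U = W + (0, 9) = (-22.1, 9.00). On A1, W sits at bearing -90° from U; an 87° counterclockwise sweep puts R at bearing -3°, so R = U + 9.0·(cos -3°, sin -3°) = (-13.1, 8.53). A1 meets RB tangentially, so UR is at right angles to RB, so RB runs along (−sin -3°, cos -3°); with |RB| = 15.3, B = (-12.3, 23.8). Then |WB| = |B − W| = 25.7.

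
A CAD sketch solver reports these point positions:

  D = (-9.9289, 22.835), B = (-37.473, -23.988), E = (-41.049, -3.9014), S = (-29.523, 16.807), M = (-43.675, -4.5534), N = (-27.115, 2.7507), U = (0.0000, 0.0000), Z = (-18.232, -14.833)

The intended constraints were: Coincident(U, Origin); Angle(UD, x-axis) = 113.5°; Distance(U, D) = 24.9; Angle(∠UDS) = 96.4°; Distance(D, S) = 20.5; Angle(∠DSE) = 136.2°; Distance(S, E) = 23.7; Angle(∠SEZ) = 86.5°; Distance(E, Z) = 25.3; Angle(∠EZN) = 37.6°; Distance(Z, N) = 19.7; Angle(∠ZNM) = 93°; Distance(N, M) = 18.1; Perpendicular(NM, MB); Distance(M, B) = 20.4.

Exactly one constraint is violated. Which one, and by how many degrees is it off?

Perpendicular(NM, MB) — off by 6.10°.

U = (0.00, 0.00) ✓; UD at 113.5° ✓; |UD| = 24.90 ✓; ∠UDS = 96.40° ✓; |DS| = 20.50 ✓; ∠DSE = 136.2° ✓; |SE| = 23.70 ✓; ∠SEZ = 86.50° ✓; |EZ| = 25.30 ✓; ∠EZN = 37.60° ✓; |ZN| = 19.70 ✓; ∠ZNM = 93.00° ✓; |NM| = 18.10 ✓; ∠(NM, MB) = 83.90° ✗; |MB| = 20.40 ✓.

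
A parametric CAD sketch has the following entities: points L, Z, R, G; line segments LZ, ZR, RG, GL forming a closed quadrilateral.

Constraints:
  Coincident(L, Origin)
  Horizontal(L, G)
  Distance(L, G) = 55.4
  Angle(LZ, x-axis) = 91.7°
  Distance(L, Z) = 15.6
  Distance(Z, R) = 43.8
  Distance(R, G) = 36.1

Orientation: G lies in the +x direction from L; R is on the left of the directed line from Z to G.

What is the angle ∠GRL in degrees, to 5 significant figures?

76.175°

Checks: |ZR| = 43.80 ✓; |RG| = 36.10 ✓.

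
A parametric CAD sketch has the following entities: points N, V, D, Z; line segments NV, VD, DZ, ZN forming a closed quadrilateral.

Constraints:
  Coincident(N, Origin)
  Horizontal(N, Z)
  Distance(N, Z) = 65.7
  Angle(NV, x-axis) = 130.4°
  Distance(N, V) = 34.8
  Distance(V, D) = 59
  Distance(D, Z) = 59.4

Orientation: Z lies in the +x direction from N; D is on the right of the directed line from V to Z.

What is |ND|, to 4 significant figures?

24.69

N is at the origin; NZ is horizontal with |NZ| = 65.7 and Z in +x, so Z = (65.7, 0). NV runs at 130.4° with |NV| = 34.8, so V = (-22.55, 26.50). D is determined by |VD| = 59.0 and |DZ| = 59.4 together: it lies at the intersection of circle(V, 59.0) and circle(Z, 59.4). With |VZ| = 92.15, the foot of the radical line on VZ is 45.82 from V and the perpendicular offset is √(59.0² − 45.82²) = 37.17. Taking the right-of-VZ solution: D = (10.64, -22.28).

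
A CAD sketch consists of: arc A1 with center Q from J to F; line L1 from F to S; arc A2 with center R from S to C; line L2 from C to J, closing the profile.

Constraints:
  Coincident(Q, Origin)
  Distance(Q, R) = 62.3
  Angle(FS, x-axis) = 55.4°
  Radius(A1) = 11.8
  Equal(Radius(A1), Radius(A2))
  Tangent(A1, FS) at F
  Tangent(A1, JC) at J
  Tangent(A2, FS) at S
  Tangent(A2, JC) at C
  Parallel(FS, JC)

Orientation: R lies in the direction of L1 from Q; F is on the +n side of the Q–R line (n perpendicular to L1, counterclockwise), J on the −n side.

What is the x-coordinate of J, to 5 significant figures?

9.7130

The slot axis is L1's direction at 55.4°, so u = (cos 55.4°, sin 55.4°) = (0.56784, 0.82314) and n = (−sin 55.4°, cos 55.4°) = (-0.82314, 0.56784). Q is at the origin and R lies 62.3 along u from Q, so R = 62.3·u = (35.377, 51.281). Tangency of A1 to both parallel lines with radius 11.8 puts F and J at Q ± 11.8·n: F = (-9.7130, 6.7006), J = (9.7130, -6.7006). So J.x = 9.7130.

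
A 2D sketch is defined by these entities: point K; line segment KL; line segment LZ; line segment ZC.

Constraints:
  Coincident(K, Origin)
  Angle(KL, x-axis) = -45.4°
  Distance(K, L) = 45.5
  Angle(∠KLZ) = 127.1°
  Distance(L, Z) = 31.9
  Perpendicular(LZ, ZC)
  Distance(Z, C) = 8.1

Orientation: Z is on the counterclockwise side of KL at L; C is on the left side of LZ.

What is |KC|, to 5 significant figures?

65.701

K is at the origin; KL runs at -45.4° with length 45.5, so L = 45.5·(cos -45.4°, sin -45.4°) = (31.948, -32.397). ∠KLZ = 127.1°, so LZ runs at -45.4° + (180° − 127.1°) = 7.5000° from the x-axis; with |LZ| = 31.9, Z = L + 31.9·(cos 7.5000°, sin 7.5000°) = (63.575, -28.233). LZ is perpendicular to ZC; with |ZC| = 8.1 on the left of LZ, C = Z + 8.1·(-0.13053, 0.99144) = (62.518, -20.203). Then |KC| = |C − K| = 65.701.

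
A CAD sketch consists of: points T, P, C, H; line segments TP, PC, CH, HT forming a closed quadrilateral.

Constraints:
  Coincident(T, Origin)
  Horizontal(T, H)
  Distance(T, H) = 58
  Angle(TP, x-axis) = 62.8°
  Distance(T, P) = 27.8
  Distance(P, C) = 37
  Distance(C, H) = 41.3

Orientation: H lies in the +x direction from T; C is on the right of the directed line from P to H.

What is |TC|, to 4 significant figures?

21.90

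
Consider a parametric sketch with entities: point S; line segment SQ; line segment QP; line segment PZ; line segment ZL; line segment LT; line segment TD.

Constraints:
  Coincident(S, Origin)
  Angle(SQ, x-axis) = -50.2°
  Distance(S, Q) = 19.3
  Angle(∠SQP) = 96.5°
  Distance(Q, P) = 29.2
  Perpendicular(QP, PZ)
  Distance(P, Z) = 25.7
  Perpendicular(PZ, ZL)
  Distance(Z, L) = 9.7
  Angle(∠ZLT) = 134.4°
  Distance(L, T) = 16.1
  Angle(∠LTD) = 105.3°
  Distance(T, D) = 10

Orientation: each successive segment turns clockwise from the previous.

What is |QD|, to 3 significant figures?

14.4

∠ZLT = 134.4° gives LT at 0.700° from the x-axis; with |LT| = 16.1, T = (-3.60, -11.0). ∠LTD = 105.3° gives TD at -74.0° from the x-axis; with |TD| = 10.0, D = (-0.843, -20.6). Then |QD| = |D − Q| = 14.4.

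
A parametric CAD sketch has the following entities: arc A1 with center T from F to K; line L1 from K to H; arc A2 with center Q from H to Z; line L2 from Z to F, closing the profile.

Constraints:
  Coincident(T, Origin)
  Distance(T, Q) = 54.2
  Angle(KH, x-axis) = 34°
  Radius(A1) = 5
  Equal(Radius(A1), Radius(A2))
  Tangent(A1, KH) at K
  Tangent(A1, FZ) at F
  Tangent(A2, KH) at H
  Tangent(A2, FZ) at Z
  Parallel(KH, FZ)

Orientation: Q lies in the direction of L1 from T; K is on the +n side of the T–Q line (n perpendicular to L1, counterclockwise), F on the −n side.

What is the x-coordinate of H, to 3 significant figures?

42.1

Tangency of A1 to both parallel lines with radius 5.0 puts K and F at T ± 5.0·n: K = (-2.80, 4.15), F = (2.80, -4.15). Equal radii place H and Z the same way about Q: H = Q + 5.0·n = (42.1, 34.5), Z = Q − 5.0·n = (47.7, 26.2). So H.x = 42.1.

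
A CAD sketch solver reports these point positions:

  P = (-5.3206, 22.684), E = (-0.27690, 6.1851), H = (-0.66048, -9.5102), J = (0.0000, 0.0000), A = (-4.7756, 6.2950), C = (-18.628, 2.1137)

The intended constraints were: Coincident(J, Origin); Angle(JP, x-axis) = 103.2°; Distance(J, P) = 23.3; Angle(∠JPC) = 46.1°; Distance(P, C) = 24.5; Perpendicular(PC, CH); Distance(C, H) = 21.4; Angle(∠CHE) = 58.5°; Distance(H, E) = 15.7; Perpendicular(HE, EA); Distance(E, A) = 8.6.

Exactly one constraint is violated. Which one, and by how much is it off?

Distance(E, A) = 8.6 — off by 4.10.

J = (0.00, 0.00) ✓; JP at 103.2° ✓; |JP| = 23.30 ✓; ∠JPC = 46.10° ✓; |PC| = 24.50 ✓; ∠(PC, CH) = 90.00° ✓; |CH| = 21.40 ✓; ∠CHE = 58.50° ✓; |HE| = 15.70 ✓; ∠(HE, EA) = 90.00° ✓; |EA| = 4.500 ✗.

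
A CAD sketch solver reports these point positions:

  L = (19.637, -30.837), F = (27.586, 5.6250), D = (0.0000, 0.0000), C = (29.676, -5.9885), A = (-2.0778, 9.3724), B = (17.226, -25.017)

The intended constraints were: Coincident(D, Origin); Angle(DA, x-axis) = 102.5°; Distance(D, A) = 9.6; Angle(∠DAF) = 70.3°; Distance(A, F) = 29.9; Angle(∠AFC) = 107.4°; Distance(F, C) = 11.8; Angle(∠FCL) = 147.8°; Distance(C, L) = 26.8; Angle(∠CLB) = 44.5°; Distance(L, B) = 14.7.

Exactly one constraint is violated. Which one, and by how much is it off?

Distance(L, B) = 14.7 — off by 8.40.

D = (0.00, 0.00) ✓; DA at 102.5° ✓; |DA| = 9.600 ✓; ∠DAF = 70.30° ✓; |AF| = 29.90 ✓; ∠AFC = 107.4° ✓; |FC| = 11.80 ✓; ∠FCL = 147.8° ✓; |CL| = 26.80 ✓; ∠CLB = 44.50° ✓; |LB| = 6.300 ✗.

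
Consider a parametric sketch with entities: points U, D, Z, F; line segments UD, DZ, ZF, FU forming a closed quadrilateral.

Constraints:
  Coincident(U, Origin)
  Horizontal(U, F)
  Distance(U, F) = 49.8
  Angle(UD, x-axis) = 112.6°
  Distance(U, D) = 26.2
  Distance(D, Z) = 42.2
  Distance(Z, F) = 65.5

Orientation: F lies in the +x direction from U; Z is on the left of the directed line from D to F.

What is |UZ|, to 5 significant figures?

59.111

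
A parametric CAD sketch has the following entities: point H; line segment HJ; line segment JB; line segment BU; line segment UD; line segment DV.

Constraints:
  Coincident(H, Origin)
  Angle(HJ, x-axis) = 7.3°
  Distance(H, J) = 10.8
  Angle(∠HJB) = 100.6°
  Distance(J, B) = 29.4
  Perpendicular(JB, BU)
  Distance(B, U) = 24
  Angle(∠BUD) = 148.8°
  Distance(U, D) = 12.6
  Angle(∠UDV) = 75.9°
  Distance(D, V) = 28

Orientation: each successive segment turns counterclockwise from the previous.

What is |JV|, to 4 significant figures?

15.21

H is at the origin; HJ runs at 7.3° with length 10.8, so J = (10.71, 1.372). ∠HJB = 100.6° gives JB at 86.70° from the x-axis; with |JB| = 29.4, B = (12.40, 30.72). JB ⟂ BU, so BU runs at 176.7°; with |BU| = 24.0, U = (-11.56, 32.11). ∠BUD = 148.8° gives UD at -152.1° from the x-axis; with |UD| = 12.6, D = (-22.69, 26.21). ∠UDV = 75.9° gives DV at -48.00° from the x-axis; with |DV| = 28.0, V = (-3.955, 5.401). Then |JV| = |V − J| = 15.21.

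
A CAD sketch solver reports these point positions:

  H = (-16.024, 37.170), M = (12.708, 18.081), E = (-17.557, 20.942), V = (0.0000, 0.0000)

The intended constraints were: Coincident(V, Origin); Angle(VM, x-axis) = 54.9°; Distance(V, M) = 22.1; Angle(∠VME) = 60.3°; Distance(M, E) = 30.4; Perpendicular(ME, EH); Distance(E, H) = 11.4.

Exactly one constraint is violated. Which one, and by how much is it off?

Distance(E, H) = 11.4 — off by 4.90.

V = (0.00, 0.00) ✓; VM at 54.90° ✓; |VM| = 22.10 ✓; ∠VME = 60.30° ✓; |ME| = 30.40 ✓; ∠(ME, EH) = 90.00° ✓; |EH| = 16.30 ✗.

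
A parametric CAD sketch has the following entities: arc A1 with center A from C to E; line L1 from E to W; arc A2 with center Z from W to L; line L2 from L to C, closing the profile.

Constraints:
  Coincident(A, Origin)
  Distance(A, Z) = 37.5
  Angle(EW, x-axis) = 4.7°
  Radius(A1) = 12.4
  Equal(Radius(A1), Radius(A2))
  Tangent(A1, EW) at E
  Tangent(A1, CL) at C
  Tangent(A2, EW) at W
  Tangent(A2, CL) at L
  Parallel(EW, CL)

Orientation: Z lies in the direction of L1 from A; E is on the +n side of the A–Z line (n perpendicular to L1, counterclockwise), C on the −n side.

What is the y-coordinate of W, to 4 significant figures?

15.43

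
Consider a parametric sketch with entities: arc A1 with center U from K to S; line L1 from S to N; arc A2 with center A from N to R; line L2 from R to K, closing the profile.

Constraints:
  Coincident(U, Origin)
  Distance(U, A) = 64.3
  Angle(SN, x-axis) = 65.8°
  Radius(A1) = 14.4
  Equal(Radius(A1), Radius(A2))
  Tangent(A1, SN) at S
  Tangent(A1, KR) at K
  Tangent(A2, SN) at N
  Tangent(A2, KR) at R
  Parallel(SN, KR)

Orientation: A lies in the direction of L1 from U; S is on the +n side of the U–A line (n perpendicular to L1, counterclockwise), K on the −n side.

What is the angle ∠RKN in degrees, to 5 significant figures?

24.128°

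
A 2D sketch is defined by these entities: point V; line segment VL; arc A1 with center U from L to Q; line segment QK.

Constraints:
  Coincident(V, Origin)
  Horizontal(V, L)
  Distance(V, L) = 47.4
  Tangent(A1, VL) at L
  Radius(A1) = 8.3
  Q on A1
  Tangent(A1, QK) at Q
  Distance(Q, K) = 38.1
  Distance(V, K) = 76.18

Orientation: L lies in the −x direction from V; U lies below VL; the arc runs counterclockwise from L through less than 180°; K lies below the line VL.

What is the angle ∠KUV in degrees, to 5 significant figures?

121.61°

Checks: |UQ| = 8.300 ✓; ∠(UQ, QK) = 90.00° ✓; |QK| = 38.10 ✓; |VK| = 76.18 ✓.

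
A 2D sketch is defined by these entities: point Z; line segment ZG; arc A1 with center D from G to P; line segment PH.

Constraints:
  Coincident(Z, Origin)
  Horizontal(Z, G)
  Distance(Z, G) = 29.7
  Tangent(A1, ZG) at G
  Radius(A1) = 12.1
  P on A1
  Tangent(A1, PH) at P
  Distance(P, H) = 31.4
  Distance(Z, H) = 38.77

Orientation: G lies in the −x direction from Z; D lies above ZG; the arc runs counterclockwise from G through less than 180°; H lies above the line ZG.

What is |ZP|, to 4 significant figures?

20.00

Z is at the origin; Z and G share the same y with |ZG| = 29.7 and G on the −x side, so G = (-29.70, 0.000). A1 meets ZG tangentially, so DG is at right angles to ZG, so D = G + (0, 12.1) = (-29.70, 12.10). Since DP ⟂ PH (tangency), |DH| = √(12.1² + 31.4²) = 33.65 regardless of where P sits on A1. So H lies on both circle(Z, 38.77) and circle(D, 33.65); the above-ZG intersection is H = (-8.111, 37.91). P is the foot of the tangent from H: P = (-18.25, 8.194).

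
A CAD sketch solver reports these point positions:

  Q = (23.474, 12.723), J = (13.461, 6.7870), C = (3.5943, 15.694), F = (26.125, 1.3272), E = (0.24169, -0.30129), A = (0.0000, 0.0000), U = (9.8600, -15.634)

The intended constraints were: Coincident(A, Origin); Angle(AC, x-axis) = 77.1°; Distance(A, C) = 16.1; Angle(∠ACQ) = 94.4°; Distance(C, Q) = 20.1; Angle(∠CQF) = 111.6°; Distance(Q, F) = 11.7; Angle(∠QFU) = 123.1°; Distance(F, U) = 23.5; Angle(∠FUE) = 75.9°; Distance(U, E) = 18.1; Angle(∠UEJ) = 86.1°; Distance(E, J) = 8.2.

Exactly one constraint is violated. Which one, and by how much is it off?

Distance(E, J) = 8.2 — off by 6.80.

A = (0.00, 0.00) ✓; AC at 77.10° ✓; |AC| = 16.10 ✓; ∠ACQ = 94.40° ✓; |CQ| = 20.10 ✓; ∠CQF = 111.6° ✓; |QF| = 11.70 ✓; ∠QFU = 123.1° ✓; |FU| = 23.50 ✓; ∠FUE = 75.90° ✓; |UE| = 18.10 ✓; ∠UEJ = 86.10° ✓; |EJ| = 15.00 ✗.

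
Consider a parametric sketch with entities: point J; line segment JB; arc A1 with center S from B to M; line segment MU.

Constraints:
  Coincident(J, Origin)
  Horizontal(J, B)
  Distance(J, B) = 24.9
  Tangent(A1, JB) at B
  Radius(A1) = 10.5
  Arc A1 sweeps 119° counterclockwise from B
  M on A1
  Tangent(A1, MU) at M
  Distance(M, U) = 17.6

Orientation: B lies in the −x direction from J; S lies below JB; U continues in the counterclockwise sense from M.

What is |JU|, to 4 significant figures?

40.16

On A1, B sits at bearing 90° from S; a 119° counterclockwise sweep puts M at bearing 209°, so M = S + 10.5·(cos 209°, sin 209°) = (-34.08, -15.59). The tangent condition forces SM to be normal to MU, so MU runs along (−sin 209°, cos 209°); with |MU| = 17.6, U = (-25.55, -30.98). Then |JU| = |U − J| = 40.16.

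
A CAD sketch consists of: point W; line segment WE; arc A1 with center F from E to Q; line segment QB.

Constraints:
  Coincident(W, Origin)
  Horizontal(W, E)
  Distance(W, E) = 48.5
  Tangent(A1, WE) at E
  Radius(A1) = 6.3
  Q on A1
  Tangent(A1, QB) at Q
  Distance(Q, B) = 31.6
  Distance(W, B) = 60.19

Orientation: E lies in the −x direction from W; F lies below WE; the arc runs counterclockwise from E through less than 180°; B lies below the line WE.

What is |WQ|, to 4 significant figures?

55.16

W is at the origin; WE is horizontal with |WE| = 48.5 and E on the −x side, so E = (-48.50, 0.000). The tangent condition forces FE to be normal to WE, so F = E + (0, -6.3) = (-48.50, -6.300). Since FQ ⟂ QB (tangency), |FB| = √(6.3² + 31.6²) = 32.22 regardless of where Q sits on A1. So B lies on both circle(W, 60.19) and circle(F, 32.22); the below-WE intersection is B = (-46.31, -38.45). Q is the foot of the tangent from B: Q = (-54.58, -7.949).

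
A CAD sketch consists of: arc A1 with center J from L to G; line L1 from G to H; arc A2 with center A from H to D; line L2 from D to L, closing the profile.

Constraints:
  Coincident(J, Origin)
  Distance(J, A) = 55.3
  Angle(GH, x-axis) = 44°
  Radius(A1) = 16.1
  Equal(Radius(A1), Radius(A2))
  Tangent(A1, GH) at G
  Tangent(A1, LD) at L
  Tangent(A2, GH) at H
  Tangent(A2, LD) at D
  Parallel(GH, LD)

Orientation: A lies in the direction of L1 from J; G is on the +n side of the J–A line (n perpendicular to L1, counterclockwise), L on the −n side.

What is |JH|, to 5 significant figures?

57.596

Tangency of A1 to both parallel lines with radius 16.1 puts G and L at J ± 16.1·n: G = (-11.184, 11.581), L = (11.184, -11.581). Equal radii place H and D the same way about A: H = A + 16.1·n = (28.595, 49.996), D = A − 16.1·n = (50.963, 26.833). Then |JH| = |H − J| = 57.596.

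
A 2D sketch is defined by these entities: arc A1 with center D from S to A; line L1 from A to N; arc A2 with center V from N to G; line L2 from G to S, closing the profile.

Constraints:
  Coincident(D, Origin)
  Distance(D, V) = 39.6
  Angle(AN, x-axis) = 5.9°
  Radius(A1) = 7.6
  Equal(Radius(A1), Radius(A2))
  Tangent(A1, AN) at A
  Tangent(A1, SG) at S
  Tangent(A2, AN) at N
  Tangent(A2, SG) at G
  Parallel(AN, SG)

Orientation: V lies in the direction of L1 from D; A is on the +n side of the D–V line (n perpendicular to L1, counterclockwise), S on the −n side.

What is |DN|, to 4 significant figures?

40.32

The slot axis is L1's direction at 5.9°, so u = (cos 5.9°, sin 5.9°) = (0.9947, 0.1028) and n = (−sin 5.9°, cos 5.9°) = (-0.1028, 0.9947). D is at the origin and V lies 39.6 along u from D, so V = 39.6·u = (39.39, 4.071). Tangency of A1 to both parallel lines with radius 7.6 puts A and S at D ± 7.6·n: A = (-0.7812, 7.560), S = (0.7812, -7.560). Equal radii place N and G the same way about V: N = V + 7.6·n = (38.61, 11.63), G = V − 7.6·n = (40.17, -3.489). Then |DN| = |N − D| = 40.32.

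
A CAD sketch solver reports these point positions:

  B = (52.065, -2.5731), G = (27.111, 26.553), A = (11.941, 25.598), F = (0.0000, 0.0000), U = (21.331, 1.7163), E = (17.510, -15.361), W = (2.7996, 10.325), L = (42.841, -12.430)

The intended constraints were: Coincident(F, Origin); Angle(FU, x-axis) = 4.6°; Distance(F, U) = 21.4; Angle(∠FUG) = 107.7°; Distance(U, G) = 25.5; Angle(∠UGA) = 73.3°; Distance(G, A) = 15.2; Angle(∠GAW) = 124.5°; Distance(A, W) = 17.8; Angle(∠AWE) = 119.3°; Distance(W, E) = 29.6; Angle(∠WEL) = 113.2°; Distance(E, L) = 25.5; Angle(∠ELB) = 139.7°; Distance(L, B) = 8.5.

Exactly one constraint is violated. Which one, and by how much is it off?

Distance(L, B) = 8.5 — off by 5.00.

F = (0.00, 0.00) ✓; FU at 4.600° ✓; |FU| = 21.40 ✓; ∠FUG = 107.7° ✓; |UG| = 25.50 ✓; ∠UGA = 73.30° ✓; |GA| = 15.20 ✓; ∠GAW = 124.5° ✓; |AW| = 17.80 ✓; ∠AWE = 119.3° ✓; |WE| = 29.60 ✓; ∠WEL = 113.2° ✓; |EL| = 25.50 ✓; ∠ELB = 139.7° ✓; |LB| = 13.50 ✗.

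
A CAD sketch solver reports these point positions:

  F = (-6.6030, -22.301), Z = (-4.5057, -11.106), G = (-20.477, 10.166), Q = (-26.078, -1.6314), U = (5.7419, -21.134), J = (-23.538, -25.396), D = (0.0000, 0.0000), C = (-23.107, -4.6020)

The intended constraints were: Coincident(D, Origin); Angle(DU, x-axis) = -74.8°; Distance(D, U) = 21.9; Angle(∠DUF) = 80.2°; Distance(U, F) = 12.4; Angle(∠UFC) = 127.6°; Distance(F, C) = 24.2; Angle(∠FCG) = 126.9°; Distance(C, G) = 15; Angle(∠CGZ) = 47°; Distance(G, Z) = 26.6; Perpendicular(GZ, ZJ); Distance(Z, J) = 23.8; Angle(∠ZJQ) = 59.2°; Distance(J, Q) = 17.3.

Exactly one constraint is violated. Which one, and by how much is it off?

Distance(J, Q) = 17.3 — off by 6.60.

D = (0.00, 0.00) ✓; DU at -74.80° ✓; |DU| = 21.90 ✓; ∠DUF = 80.20° ✓; |UF| = 12.40 ✓; ∠UFC = 127.6° ✓; |FC| = 24.20 ✓; ∠FCG = 126.9° ✓; |CG| = 15.00 ✓; ∠CGZ = 47.00° ✓; |GZ| = 26.60 ✓; ∠(GZ, ZJ) = 90.00° ✓; |ZJ| = 23.80 ✓; ∠ZJQ = 59.20° ✓; |JQ| = 23.90 ✗.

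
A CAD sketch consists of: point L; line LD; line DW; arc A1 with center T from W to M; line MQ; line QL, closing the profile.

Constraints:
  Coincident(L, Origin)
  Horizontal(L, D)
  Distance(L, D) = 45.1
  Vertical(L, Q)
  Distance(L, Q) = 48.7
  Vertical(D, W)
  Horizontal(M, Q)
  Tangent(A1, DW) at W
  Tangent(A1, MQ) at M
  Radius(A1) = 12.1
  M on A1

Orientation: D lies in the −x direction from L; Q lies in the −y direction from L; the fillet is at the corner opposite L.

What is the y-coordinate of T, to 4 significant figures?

-36.60

L and Q share the same x with |LQ| = 48.7 and Q on the −y side, so Q = (0.000, -48.70). The virtual corner opposite L is at (-45.10, -48.70). Since A1 is tangent to DW there, TW ⟂ DW and since A1 is tangent to MQ there, TM ⟂ MQ, with radius 12.1, so the center T sits 12.1 in from both sides at T = (-33.00, -36.60). So T.y = -36.60.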